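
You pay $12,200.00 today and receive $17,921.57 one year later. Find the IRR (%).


Formula: IRR = C1/C0 - 1
Substituting: IRR = $17,921.57 / $12,200.00 - 1
Ratio: 1.468981 - 1 = 0.468981
IRR = 46.8981%

46.8981%


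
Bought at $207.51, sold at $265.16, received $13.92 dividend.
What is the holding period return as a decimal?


Formula: HPR = (P1 - P0 + D) / P0
Gain: $265.16 - $207.51 + $13.92 = $71.57
HPR = $71.57 / $207.51 = 0.3449

0.3449


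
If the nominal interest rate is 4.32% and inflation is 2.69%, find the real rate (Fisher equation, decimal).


Formula: (1 + r_real) = (1 + r_nom) / (1 + inflation)
Substituting: (1 + r_real) = 1.0432 / 1.0269
(1 + r_real) = 1.015873
r_real = 1.015873 - 1 = 0.015873

0.015873


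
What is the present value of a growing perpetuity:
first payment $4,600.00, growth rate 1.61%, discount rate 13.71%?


Formula: PV = C / (r - g)
Spread: r - g = 0.1371 - 0.0161 = 0.121
Substituting: PV = $4,600.00 / 0.121
PV = $38,016.53

$38,016.53


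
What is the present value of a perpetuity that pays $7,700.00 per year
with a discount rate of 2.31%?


Formula: PV = C / r
Substituting: PV = $7,700.00 / 0.0231
PV = $333,333.33

$333,333.33


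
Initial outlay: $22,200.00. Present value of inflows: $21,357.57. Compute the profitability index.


Formula: PI = PV(cash flows) / initial investment
Substituting: PI = $21,357.57 / $22,200.00
PI = 0.9621

0.9621


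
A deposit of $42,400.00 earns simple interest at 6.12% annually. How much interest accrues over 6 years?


Formula: I = P * r * t
Substituting: I = $42,400.00 * 0.0612 * 6
Step: I = $42,400.00 * 0.3672
I = $15,569.28

$15,569.28


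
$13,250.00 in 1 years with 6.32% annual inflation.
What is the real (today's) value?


Formula: Real value = nominal / (1 + inflation)^years
Price level: (1 + 0.0632)^1 = 1.0632
Real value = $13,250.00 / 1.0632 = $12,462.38

$12,462.38


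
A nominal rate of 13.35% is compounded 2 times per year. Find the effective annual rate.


Formula: EAR = (1 + r/m)^m - 1
Period rate: r/m = 0.1335 / 2 = 0.06675
Compounding: (1 + 0.06675)^2 = 1.137956
EAR = 1.137956 - 1 = 0.137956

0.137956


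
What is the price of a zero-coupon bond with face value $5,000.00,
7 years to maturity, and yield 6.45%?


Formula: Price = FV / (1 + r)^n
Substituting: Price = $5,000.00 / (1 + 0.0645)^7
Discount factor: (1.0645)^7 = 1.548887
Price = $5,000.00 / 1.548887 = $3,228.13

$3,228.13


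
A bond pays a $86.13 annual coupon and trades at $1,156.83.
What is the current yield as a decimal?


Formula: Current yield = annual coupon / price
Substituting: CY = $86.13 / $1,156.83
CY = 0.074453

0.074453


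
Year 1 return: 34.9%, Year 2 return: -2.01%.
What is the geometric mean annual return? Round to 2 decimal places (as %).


Formula: Geometric mean = ((1+r1)*(1+r2))^(1/2) - 1
Product: (1 + 0.349) * (1 + -0.0201) = 1.349 * 0.9799 = 1.321885
Square root: 1.321885^0.5 = 1.149733
Geometric mean = 1.149733 - 1 = 0.149733
As percentage: 14.97%

14.97%


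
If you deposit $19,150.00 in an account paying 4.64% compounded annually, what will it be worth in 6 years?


Formula: FV = P * (1 + r)^n
Substituting: FV = $19,150.00 * (1 + 0.0464)^6
Growth factor: (1.0464)^6 = 1.312763
FV = $19,150.00 * 1.312763 = $25,139.41

$25,139.41


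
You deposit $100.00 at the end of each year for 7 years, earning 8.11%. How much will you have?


Formula: FV = PMT * ((1+r)^n - 1) / r
Growth factor: (1 + 0.0811)^7 = 1.726081
Numerator: 1.726081 - 1 = 0.726081
FV = $100.00 * 0.726081 / 0.0811 = $895.29

$895.29


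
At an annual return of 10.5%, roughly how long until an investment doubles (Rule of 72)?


Formula: Years ≈ 72 / r
Substituting: Years ≈ 72 / 10.5
Years ≈ 6.9

6.9 years


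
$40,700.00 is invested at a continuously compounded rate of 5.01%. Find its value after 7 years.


Formula: FV = P * e^(r*t)
Exponent: r*t = 0.0501 * 7 = 0.3507
e^(0.3507) = 1.420061
FV = $40,700.00 * 1.420061 = $57,796.49

$57,796.49


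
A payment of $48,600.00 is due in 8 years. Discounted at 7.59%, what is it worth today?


Formula: PV = FV / (1 + r)^n
Substituting: PV = $48,600.00 / (1 + 0.0759)^8
Discount factor: (1.0759)^8 = 1.795458
PV = $48,600.00 / 1.795458 = $27,068.30

$27,068.30


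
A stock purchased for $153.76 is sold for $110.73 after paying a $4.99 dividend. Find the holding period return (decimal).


Formula: HPR = (P1 - P0 + D) / P0
Gain: $110.73 - $153.76 + $4.99 = -$38.04
HPR = -$38.04 / $153.76 = -0.2474

-0.2474


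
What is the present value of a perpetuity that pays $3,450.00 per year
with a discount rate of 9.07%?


Formula: PV = C / r
Substituting: PV = $3,450.00 / 0.0907
PV = $38,037.49

$38,037.49


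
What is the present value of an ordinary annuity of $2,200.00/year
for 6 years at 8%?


Formula: PV = PMT * (1 - (1+r)^(-n)) / r
Discount factor: (1 + 0.08)^(-6) = 0.63017
Bracket: 1 - 0.63017 = 0.36983
PV = $2,200.00 * 0.36983 / 0.08 = $10,170.34

$10,170.34


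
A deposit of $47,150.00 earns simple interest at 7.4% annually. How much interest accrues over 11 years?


Formula: I = P * r * t
Substituting: I = $47,150.00 * 0.074 * 11
Step: I = $47,150.00 * 0.814
I = $38,380.10

$38,380.10


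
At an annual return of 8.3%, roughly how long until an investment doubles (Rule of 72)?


Formula: Years ≈ 72 / r
Substituting: Years ≈ 72 / 8.3
Years ≈ 8.7

8.7 years


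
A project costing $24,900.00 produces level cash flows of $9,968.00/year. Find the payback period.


Formula: Payback = investment / annual cash flow
Substituting: Payback = $24,900.00 / $9,968.00
Payback = 2.498 years

2.498 years


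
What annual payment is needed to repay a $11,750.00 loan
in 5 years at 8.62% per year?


Formula: PMT = PV * r / (1 - (1+r)^(-n))
Denominator: 1 - (1 + 0.0862)^(-5) = 0.33862
Numerator: $11,750.00 * 0.0862 = 1012.85
PMT = 1012.85 / 0.33862 = $2,991.11

$2,991.11


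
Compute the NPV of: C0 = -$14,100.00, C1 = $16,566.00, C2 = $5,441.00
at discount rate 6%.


Formula: NPV = C0 + C1/(1+r) + C2/(1+r)^2
Discount C1: $16,566.00 / (1 + 0.06) = $15,628.30
Discount C2: $5,441.00 / (1 + 0.06)^2 = $4,842.47
NPV = -$14,100.00 + $15,628.30 + $4,842.47 = $6,370.77

$6,370.77


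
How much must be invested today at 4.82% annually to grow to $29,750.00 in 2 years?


Formula: PV = FV / (1 + r)^n
Substituting: PV = $29,750.00 / (1 + 0.0482)^2
Discount factor: (1.0482)^2 = 1.098723
PV = $29,750.00 / 1.098723 = $27,076.88

$27,076.88


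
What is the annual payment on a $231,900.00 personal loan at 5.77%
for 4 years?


Formula: PMT = PV * r / (1 - (1+r)^(-n))
Denominator: 1 - (1 + 0.0577)^(-4) = 0.200994
Numerator: $231,900.00 * 0.0577 = 13380.63
PMT = 13380.63 / 0.200994 = $66,572.25

$66,572.25


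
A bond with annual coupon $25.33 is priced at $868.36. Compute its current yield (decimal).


Formula: Current yield = annual coupon / price
Substituting: CY = $25.33 / $868.36
CY = 0.02917

0.02917


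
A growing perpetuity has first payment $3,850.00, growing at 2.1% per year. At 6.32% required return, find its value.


Formula: PV = C / (r - g)
Spread: r - g = 0.0632 - 0.021 = 0.0422
Substituting: PV = $3,850.00 / 0.0422
PV = $91,232.23

$91,232.23


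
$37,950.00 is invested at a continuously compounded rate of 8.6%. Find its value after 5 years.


Formula: FV = P * e^(r*t)
Exponent: r*t = 0.086 * 5 = 0.43
e^(0.43) = 1.537258
FV = $37,950.00 * 1.537258 = $58,338.92

$58,338.92


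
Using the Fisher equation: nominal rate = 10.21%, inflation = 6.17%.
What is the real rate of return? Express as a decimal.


Formula: (1 + r_real) = (1 + r_nom) / (1 + inflation)
Substituting: (1 + r_real) = 1.1021 / 1.0617
(1 + r_real) = 1.038052
r_real = 1.038052 - 1 = 0.038052

0.038052


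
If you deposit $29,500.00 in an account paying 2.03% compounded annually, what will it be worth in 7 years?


Formula: FV = P * (1 + r)^n
Substituting: FV = $29,500.00 * (1 + 0.0203)^7
Growth factor: (1.0203)^7 = 1.151053
FV = $29,500.00 * 1.151053 = $33,956.05

$33,956.05


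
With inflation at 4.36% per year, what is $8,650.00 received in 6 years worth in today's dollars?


Formula: Real value = nominal / (1 + inflation)^years
Price level: (1 + 0.0436)^6 = 1.291827
Real value = $8,650.00 / 1.291827 = $6,695.94

$6,695.94


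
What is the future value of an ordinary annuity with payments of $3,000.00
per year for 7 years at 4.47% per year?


Formula: FV = PMT * ((1+r)^n - 1) / r
Growth factor: (1 + 0.0447)^7 = 1.358129
Numerator: 1.358129 - 1 = 0.358129
FV = $3,000.00 * 0.358129 / 0.0447 = $24,035.53

$24,035.53


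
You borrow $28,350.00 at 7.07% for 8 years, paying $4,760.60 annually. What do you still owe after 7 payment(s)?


Formula: Balance = PV*(1+r)^k - PMT*((1+r)^k - 1)/r
Growth: (1 + 0.0707)^7 = 1.61315
Accumulated factor: ((1+r)^k - 1)/r = 8.672553
Balance = $28,350.00 * 1.61315 - $4,760.60 * 8.672553
Balance = $4,446.23

$4,446.23


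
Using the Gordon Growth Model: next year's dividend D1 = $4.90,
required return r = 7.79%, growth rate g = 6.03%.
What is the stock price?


Formula: P = D1 / (r - g)
Spread: r - g = 0.0779 - 0.0603 = 0.0176
Substituting: P = $4.90 / 0.0176
P = $278.41

$278.41


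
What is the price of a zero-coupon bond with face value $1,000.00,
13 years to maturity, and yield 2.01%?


Formula: Price = FV / (1 + r)^n
Substituting: Price = $1,000.00 / (1 + 0.0201)^13
Discount factor: (1.0201)^13 = 1.295256
Price = $1,000.00 / 1.295256 = $772.05

$772.05


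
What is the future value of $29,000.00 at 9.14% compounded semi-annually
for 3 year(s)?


Formula: FV = P * (1 + r/m)^(m*t)
Period rate: r/m = 0.0914 / 2 = 0.0457
Total periods: m*t = 2 * 3 = 6
Growth factor: (1 + 0.0457)^6 = 1.307503
FV = $29,000.00 * 1.307503 = $37,917.58

$37,917.58


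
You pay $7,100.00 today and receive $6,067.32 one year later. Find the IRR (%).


Formula: IRR = C1/C0 - 1
Substituting: IRR = $6,067.32 / $7,100.00 - 1
Ratio: 0.854552 - 1 = -0.145448
IRR = -14.5448%

-14.5448%


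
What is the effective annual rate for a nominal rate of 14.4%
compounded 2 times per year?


Formula: EAR = (1 + r/m)^m - 1
Period rate: r/m = 0.144 / 2 = 0.072
Compounding: (1 + 0.072)^2 = 1.149184
EAR = 1.149184 - 1 = 0.149184

0.149184


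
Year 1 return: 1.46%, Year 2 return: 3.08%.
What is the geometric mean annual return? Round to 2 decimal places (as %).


Formula: Geometric mean = ((1+r1)*(1+r2))^(1/2) - 1
Product: (1 + 0.0146) * (1 + 0.0308) = 1.0146 * 1.0308 = 1.04585
Square root: 1.04585^0.5 = 1.022668
Geometric mean = 1.022668 - 1 = 0.022668
As percentage: 2.27%

2.27%


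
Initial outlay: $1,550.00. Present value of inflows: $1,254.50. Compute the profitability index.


Formula: PI = PV(cash flows) / initial investment
Substituting: PI = $1,254.50 / $1,550.00
PI = 0.8094

0.8094


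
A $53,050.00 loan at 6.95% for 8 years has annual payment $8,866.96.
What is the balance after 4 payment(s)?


Formula: Balance = PV*(1+r)^k - PMT*((1+r)^k - 1)/r
Growth: (1 + 0.0695)^4 = 1.308348
Accumulated factor: ((1+r)^k - 1)/r = 4.436657
Balance = $53,050.00 * 1.308348 - $8,866.96 * 4.436657
Balance = $30,068.18

$30,068.18


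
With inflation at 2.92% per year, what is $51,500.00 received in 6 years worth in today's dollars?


Formula: Real value = nominal / (1 + inflation)^years
Price level: (1 + 0.0292)^6 = 1.188499
Real value = $51,500.00 / 1.188499 = $43,331.98

$43,331.98


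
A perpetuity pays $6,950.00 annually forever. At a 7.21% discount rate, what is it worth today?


Formula: PV = C / r
Substituting: PV = $6,950.00 / 0.0721
PV = $96,393.90

$96,393.90


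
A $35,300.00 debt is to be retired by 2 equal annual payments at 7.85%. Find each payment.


Formula: PMT = PV * r / (1 - (1+r)^(-n))
Denominator: 1 - (1 + 0.0785)^(-2) = 0.140275
Numerator: $35,300.00 * 0.0785 = 2771.05
PMT = 2771.05 / 0.140275 = $19,754.45

$19,754.45


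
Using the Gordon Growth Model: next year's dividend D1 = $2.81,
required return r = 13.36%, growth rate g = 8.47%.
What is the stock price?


Formula: P = D1 / (r - g)
Spread: r - g = 0.1336 - 0.0847 = 0.0489
Substituting: P = $2.81 / 0.0489
P = $57.46

$57.46


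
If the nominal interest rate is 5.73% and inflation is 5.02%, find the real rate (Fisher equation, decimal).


Formula: (1 + r_real) = (1 + r_nom) / (1 + inflation)
Substituting: (1 + r_real) = 1.0573 / 1.0502
(1 + r_real) = 1.006761
r_real = 1.006761 - 1 = 0.006761

0.006761


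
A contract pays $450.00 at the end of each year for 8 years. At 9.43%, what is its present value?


Formula: PV = PMT * (1 - (1+r)^(-n)) / r
Discount factor: (1 + 0.0943)^(-8) = 0.486305
Bracket: 1 - 0.486305 = 0.513695
PV = $450.00 * 0.513695 / 0.0943 = $2,451.35

$2,451.35


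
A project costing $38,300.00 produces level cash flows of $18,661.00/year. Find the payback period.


Formula: Payback = investment / annual cash flow
Substituting: Payback = $38,300.00 / $18,661.00
Payback = 2.0524 years

2.0524 years


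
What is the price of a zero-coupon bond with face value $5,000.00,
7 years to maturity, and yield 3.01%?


Formula: Price = FV / (1 + r)^n
Substituting: Price = $5,000.00 / (1 + 0.0301)^7
Discount factor: (1.0301)^7 = 1.23071
Price = $5,000.00 / 1.23071 = $4,062.70

$4,062.70


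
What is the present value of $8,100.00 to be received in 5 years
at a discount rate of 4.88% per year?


Formula: PV = FV / (1 + r)^n
Substituting: PV = $8,100.00 / (1 + 0.0488)^5
Discount factor: (1.0488)^5 = 1.269005
PV = $8,100.00 / 1.269005 = $6,382.95

$6,382.95


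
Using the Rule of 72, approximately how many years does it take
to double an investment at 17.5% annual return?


Formula: Years ≈ 72 / r
Substituting: Years ≈ 72 / 17.5
Years ≈ 4.1

4.1 years


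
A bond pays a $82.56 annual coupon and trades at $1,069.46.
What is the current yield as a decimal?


Formula: Current yield = annual coupon / price
Substituting: CY = $82.56 / $1,069.46
CY = 0.077198

0.077198


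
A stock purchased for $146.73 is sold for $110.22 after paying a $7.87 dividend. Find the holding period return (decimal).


Formula: HPR = (P1 - P0 + D) / P0
Gain: $110.22 - $146.73 + $7.87 = -$28.64
HPR = -$28.64 / $146.73 = -0.1952

-0.1952


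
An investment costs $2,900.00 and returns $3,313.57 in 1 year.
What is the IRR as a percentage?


Formula: IRR = C1/C0 - 1
Substituting: IRR = $3,313.57 / $2,900.00 - 1
Ratio: 1.14261 - 1 = 0.14261
IRR = 14.261%

14.261%


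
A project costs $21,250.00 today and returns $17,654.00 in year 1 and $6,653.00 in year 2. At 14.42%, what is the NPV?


Formula: NPV = C0 + C1/(1+r) + C2/(1+r)^2
Discount C1: $17,654.00 / (1 + 0.1442) = $15,429.12
Discount C2: $6,653.00 / (1 + 0.1442)^2 = $5,081.75
NPV = -$21,250.00 + $15,429.12 + $5,081.75 = -$739.13

-$739.13


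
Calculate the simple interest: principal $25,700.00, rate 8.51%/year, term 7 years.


Formula: I = P * r * t
Substituting: I = $25,700.00 * 0.0851 * 7
Step: I = $25,700.00 * 0.5957
I = $15,309.49

$15,309.49


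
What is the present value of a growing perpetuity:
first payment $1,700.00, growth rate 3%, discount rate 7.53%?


Formula: PV = C / (r - g)
Spread: r - g = 0.0753 - 0.03 = 0.0453
Substituting: PV = $1,700.00 / 0.0453
PV = $37,527.59

$37,527.59


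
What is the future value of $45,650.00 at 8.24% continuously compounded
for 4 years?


Formula: FV = P * e^(r*t)
Exponent: r*t = 0.0824 * 4 = 0.3296
e^(0.3296) = 1.390412
FV = $45,650.00 * 1.390412 = $63,472.30

$63,472.30


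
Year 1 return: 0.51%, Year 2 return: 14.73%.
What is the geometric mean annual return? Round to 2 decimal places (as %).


Formula: Geometric mean = ((1+r1)*(1+r2))^(1/2) - 1
Product: (1 + 0.0051) * (1 + 0.1473) = 1.0051 * 1.1473 = 1.153151
Square root: 1.153151^0.5 = 1.073849
Geometric mean = 1.073849 - 1 = 0.073849
As percentage: 7.38%

7.38%


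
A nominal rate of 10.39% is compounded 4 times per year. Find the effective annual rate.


Formula: EAR = (1 + r/m)^m - 1
Period rate: r/m = 0.1039 / 4 = 0.025975
Compounding: (1 + 0.025975)^4 = 1.108019
EAR = 1.108019 - 1 = 0.108019

0.108019


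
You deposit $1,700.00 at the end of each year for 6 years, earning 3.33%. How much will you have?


Formula: FV = PMT * ((1+r)^n - 1) / r
Growth factor: (1 + 0.0333)^6 = 1.217191
Numerator: 1.217191 - 1 = 0.217191
FV = $1,700.00 * 0.217191 / 0.0333 = $11,087.81

$11,087.81


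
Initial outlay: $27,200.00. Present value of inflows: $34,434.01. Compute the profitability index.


Formula: PI = PV(cash flows) / initial investment
Substituting: PI = $34,434.01 / $27,200.00
PI = 1.266

1.266


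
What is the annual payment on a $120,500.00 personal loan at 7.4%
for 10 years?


Formula: PMT = PV * r / (1 - (1+r)^(-n))
Denominator: 1 - (1 + 0.074)^(-10) = 0.510269
Numerator: $120,500.00 * 0.074 = 8917.0
PMT = 8917.0 / 0.510269 = $17,475.08

$17,475.08


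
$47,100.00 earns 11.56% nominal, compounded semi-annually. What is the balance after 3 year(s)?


Formula: FV = P * (1 + r/m)^(m*t)
Period rate: r/m = 0.1156 / 2 = 0.0578
Total periods: m*t = 2 * 3 = 6
Growth factor: (1 + 0.0578)^6 = 1.400946
FV = $47,100.00 * 1.400946 = $65,984.55

$65,984.55


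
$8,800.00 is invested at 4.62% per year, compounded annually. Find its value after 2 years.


Formula: FV = P * (1 + r)^n
Substituting: FV = $8,800.00 * (1 + 0.0462)^2
Growth factor: (1.0462)^2 = 1.094534
FV = $8,800.00 * 1.094534 = $9,631.90

$9,631.90


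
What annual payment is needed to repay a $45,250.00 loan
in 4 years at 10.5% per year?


Formula: PMT = PV * r / (1 - (1+r)^(-n))
Denominator: 1 - (1 + 0.105)^(-4) = 0.329265
Numerator: $45,250.00 * 0.105 = 4751.25
PMT = 4751.25 / 0.329265 = $14,429.86

$14,429.86


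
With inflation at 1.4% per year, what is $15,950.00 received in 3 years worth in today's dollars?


Formula: Real value = nominal / (1 + inflation)^years
Price level: (1 + 0.014)^3 = 1.042591
Real value = $15,950.00 / 1.042591 = $15,298.43

$15,298.43


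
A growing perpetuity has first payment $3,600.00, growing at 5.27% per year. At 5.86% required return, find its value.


Formula: PV = C / (r - g)
Spread: r - g = 0.0586 - 0.0527 = 0.0059
Substituting: PV = $3,600.00 / 0.0059
PV = $610,169.49

$610,169.49


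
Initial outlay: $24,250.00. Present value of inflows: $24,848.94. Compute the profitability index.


Formula: PI = PV(cash flows) / initial investment
Substituting: PI = $24,848.94 / $24,250.00
PI = 1.0247

1.0247


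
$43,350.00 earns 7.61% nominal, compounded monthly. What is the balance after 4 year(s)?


Formula: FV = P * (1 + r/m)^(m*t)
Period rate: r/m = 0.0761 / 12 = 0.006342
Total periods: m*t = 12 * 4 = 48
Growth factor: (1 + 0.006342)^48 = 1.354509
FV = $43,350.00 * 1.354509 = $58,717.96

$58,717.96


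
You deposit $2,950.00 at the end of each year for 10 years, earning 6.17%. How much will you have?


Formula: FV = PMT * ((1+r)^n - 1) / r
Growth factor: (1 + 0.0617)^10 = 1.819777
Numerator: 1.819777 - 1 = 0.819777
FV = $2,950.00 * 0.819777 / 0.0617 = $39,195.17

$39,195.17


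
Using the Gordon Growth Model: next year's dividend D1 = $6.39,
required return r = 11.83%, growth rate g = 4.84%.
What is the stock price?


Formula: P = D1 / (r - g)
Spread: r - g = 0.1183 - 0.0484 = 0.0699
Substituting: P = $6.39 / 0.0699
P = $91.42

$91.42


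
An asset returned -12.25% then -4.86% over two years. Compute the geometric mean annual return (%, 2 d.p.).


Formula: Geometric mean = ((1+r1)*(1+r2))^(1/2) - 1
Product: (1 + -0.1225) * (1 + -0.0486) = 0.8775 * 0.9514 = 0.834854
Square root: 0.834854^0.5 = 0.913703
Geometric mean = 0.913703 - 1 = -0.086297
As percentage: -8.63%

-8.63%


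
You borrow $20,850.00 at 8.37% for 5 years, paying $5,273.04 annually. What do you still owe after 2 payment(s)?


Formula: Balance = PV*(1+r)^k - PMT*((1+r)^k - 1)/r
Growth: (1 + 0.0837)^2 = 1.174406
Accumulated factor: ((1+r)^k - 1)/r = 2.0837
Balance = $20,850.00 * 1.174406 - $5,273.04 * 2.0837
Balance = $13,498.93

$13,498.93


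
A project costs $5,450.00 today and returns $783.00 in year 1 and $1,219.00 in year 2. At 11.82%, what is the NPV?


Formula: NPV = C0 + C1/(1+r) + C2/(1+r)^2
Discount C1: $783.00 / (1 + 0.1182) = $700.23
Discount C2: $1,219.00 / (1 + 0.1182)^2 = $974.91
NPV = -$5,450.00 + $700.23 + $974.91 = -$3,774.86

-$3,774.86


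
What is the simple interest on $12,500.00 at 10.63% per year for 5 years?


Formula: I = P * r * t
Substituting: I = $12,500.00 * 0.1063 * 5
Step: I = $12,500.00 * 0.5315
I = $6,643.75

$6,643.75


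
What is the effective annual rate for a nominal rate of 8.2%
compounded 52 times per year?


Formula: EAR = (1 + r/m)^m - 1
Period rate: r/m = 0.082 / 52 = 0.001577
Compounding: (1 + 0.001577)^52 = 1.085386
EAR = 1.085386 - 1 = 0.085386

0.085386


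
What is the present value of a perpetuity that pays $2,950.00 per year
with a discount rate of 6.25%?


Formula: PV = C / r
Substituting: PV = $2,950.00 / 0.0625
PV = $47,200.00

$47,200.00


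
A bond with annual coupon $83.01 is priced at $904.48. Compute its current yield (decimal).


Formula: Current yield = annual coupon / price
Substituting: CY = $83.01 / $904.48
CY = 0.091776

0.091776


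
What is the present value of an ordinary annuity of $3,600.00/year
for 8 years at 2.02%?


Formula: PV = PMT * (1 - (1+r)^(-n)) / r
Discount factor: (1 + 0.0202)^(-8) = 0.852153
Bracket: 1 - 0.852153 = 0.147847
PV = $3,600.00 * 0.147847 / 0.0202 = $26,349.02

$26,349.02


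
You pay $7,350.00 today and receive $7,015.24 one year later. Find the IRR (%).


Formula: IRR = C1/C0 - 1
Substituting: IRR = $7,015.24 / $7,350.00 - 1
Ratio: 0.954454 - 1 = -0.045546
IRR = -4.5546%

-4.5546%


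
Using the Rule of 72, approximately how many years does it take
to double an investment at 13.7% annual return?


Formula: Years ≈ 72 / r
Substituting: Years ≈ 72 / 13.7
Years ≈ 5.3

5.3 years


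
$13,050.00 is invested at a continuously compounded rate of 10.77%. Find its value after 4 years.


Formula: FV = P * e^(r*t)
Exponent: r*t = 0.1077 * 4 = 0.4308
e^(0.4308) = 1.538488
FV = $13,050.00 * 1.538488 = $20,077.27

$20,077.27


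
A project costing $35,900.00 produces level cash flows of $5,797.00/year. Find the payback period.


Formula: Payback = investment / annual cash flow
Substituting: Payback = $35,900.00 / $5,797.00
Payback = 6.1929 years

6.1929 years


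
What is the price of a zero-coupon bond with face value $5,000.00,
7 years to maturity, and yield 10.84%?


Formula: Price = FV / (1 + r)^n
Substituting: Price = $5,000.00 / (1 + 0.1084)^7
Discount factor: (1.1084)^7 = 2.055302
Price = $5,000.00 / 2.055302 = $2,432.73

$2,432.73


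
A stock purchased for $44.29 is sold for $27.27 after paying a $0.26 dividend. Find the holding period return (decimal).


Formula: HPR = (P1 - P0 + D) / P0
Gain: $27.27 - $44.29 + $0.26 = -$16.76
HPR = -$16.76 / $44.29 = -0.3784

-0.3784


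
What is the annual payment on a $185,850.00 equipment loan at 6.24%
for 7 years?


Formula: PMT = PV * r / (1 - (1+r)^(-n))
Denominator: 1 - (1 + 0.0624)^(-7) = 0.345389
Numerator: $185,850.00 * 0.0624 = 11597.04
PMT = 11597.04 / 0.345389 = $33,576.79

$33,576.79


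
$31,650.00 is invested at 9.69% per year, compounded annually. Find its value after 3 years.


Formula: FV = P * (1 + r)^n
Substituting: FV = $31,650.00 * (1 + 0.0969)^3
Growth factor: (1.0969)^3 = 1.319779
FV = $31,650.00 * 1.319779 = $41,771.00

$41,771.00


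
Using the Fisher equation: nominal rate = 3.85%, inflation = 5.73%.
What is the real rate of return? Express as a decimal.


Formula: (1 + r_real) = (1 + r_nom) / (1 + inflation)
Substituting: (1 + r_real) = 1.0385 / 1.0573
(1 + r_real) = 0.982219
r_real = 0.982219 - 1 = -0.017781

-0.017781


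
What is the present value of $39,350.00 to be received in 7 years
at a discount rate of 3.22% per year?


Formula: PV = FV / (1 + r)^n
Substituting: PV = $39,350.00 / (1 + 0.0322)^7
Discount factor: (1.0322)^7 = 1.248381
PV = $39,350.00 / 1.248381 = $31,520.84

$31,520.84


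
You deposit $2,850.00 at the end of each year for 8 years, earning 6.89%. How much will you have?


Formula: FV = PMT * ((1+r)^n - 1) / r
Growth factor: (1 + 0.0689)^8 = 1.704106
Numerator: 1.704106 - 1 = 0.704106
FV = $2,850.00 * 0.704106 / 0.0689 = $29,124.85

$29,124.85


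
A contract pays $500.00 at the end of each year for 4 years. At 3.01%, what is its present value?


Formula: PV = PMT * (1 - (1+r)^(-n)) / r
Discount factor: (1 + 0.0301)^(-4) = 0.888142
Bracket: 1 - 0.888142 = 0.111858
PV = $500.00 * 0.111858 / 0.0301 = $1,858.10

$1,858.10


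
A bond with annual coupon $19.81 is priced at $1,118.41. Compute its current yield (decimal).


Formula: Current yield = annual coupon / price
Substituting: CY = $19.81 / $1,118.41
CY = 0.017713

0.017713


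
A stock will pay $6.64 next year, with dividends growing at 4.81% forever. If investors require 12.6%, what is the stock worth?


Formula: P = D1 / (r - g)
Spread: r - g = 0.126 - 0.0481 = 0.0779
Substituting: P = $6.64 / 0.0779
P = $85.24

$85.24


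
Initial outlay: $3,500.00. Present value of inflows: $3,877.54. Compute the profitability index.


Formula: PI = PV(cash flows) / initial investment
Substituting: PI = $3,877.54 / $3,500.00
PI = 1.1079

1.1079


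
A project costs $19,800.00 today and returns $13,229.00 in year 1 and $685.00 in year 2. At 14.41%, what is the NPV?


Formula: NPV = C0 + C1/(1+r) + C2/(1+r)^2
Discount C1: $13,229.00 / (1 + 0.1441) = $11,562.80
Discount C2: $685.00 / (1 + 0.1441)^2 = $523.31
NPV = -$19,800.00 + $11,562.80 + $523.31 = -$7,713.89

-$7,713.89


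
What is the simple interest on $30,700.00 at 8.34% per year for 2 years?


Formula: I = P * r * t
Substituting: I = $30,700.00 * 0.0834 * 2
Step: I = $30,700.00 * 0.1668
I = $5,120.76

$5,120.76


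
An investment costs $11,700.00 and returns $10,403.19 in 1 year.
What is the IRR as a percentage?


Formula: IRR = C1/C0 - 1
Substituting: IRR = $10,403.19 / $11,700.00 - 1
Ratio: 0.889162 - 1 = -0.110838
IRR = -11.0838%

-11.0838%


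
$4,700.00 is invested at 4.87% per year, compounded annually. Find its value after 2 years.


Formula: FV = P * (1 + r)^n
Substituting: FV = $4,700.00 * (1 + 0.0487)^2
Growth factor: (1.0487)^2 = 1.099772
FV = $4,700.00 * 1.099772 = $5,168.93

$5,168.93


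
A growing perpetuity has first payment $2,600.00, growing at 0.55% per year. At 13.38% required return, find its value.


Formula: PV = C / (r - g)
Spread: r - g = 0.1338 - 0.0055 = 0.1283
Substituting: PV = $2,600.00 / 0.1283
PV = $20,265.00

$20,265.00


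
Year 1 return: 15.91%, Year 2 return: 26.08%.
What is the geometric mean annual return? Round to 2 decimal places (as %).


Formula: Geometric mean = ((1+r1)*(1+r2))^(1/2) - 1
Product: (1 + 0.1591) * (1 + 0.2608) = 1.1591 * 1.2608 = 1.461393
Square root: 1.461393^0.5 = 1.208881
Geometric mean = 1.208881 - 1 = 0.208881
As percentage: 20.89%

20.89%


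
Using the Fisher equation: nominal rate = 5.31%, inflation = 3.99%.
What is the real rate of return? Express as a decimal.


Formula: (1 + r_real) = (1 + r_nom) / (1 + inflation)
Substituting: (1 + r_real) = 1.0531 / 1.0399
(1 + r_real) = 1.012694
r_real = 1.012694 - 1 = 0.012694

0.012694


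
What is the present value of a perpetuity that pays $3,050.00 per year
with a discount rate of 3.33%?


Formula: PV = C / r
Substituting: PV = $3,050.00 / 0.0333
PV = $91,591.59

$91,591.59


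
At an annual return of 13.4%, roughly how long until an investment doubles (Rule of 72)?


Formula: Years ≈ 72 / r
Substituting: Years ≈ 72 / 13.4
Years ≈ 5.4

5.4 years


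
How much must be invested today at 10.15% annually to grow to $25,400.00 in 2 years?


Formula: PV = FV / (1 + r)^n
Substituting: PV = $25,400.00 / (1 + 0.1015)^2
Discount factor: (1.1015)^2 = 1.213302
PV = $25,400.00 / 1.213302 = $20,934.60

$20,934.60


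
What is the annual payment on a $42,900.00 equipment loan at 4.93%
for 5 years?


Formula: PMT = PV * r / (1 - (1+r)^(-n))
Denominator: 1 - (1 + 0.0493)^(-5) = 0.213857
Numerator: $42,900.00 * 0.0493 = 2114.97
PMT = 2114.97 / 0.213857 = $9,889.65

$9,889.65


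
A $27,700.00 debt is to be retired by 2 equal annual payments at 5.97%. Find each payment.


Formula: PMT = PV * r / (1 - (1+r)^(-n))
Denominator: 1 - (1 + 0.0597)^(-2) = 0.1095
Numerator: $27,700.00 * 0.0597 = 1653.69
PMT = 1653.69 / 0.1095 = $15,102.25

$15,102.25


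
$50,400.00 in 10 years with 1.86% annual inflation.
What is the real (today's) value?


Formula: Real value = nominal / (1 + inflation)^years
Price level: (1 + 0.0186)^10 = 1.202366
Real value = $50,400.00 / 1.202366 = $41,917.35

$41,917.35


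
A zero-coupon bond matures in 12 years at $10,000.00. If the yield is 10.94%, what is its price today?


Formula: Price = FV / (1 + r)^n
Substituting: Price = $10,000.00 / (1 + 0.1094)^12
Discount factor: (1.1094)^12 = 3.475825
Price = $10,000.00 / 3.475825 = $2,877.01

$2,877.01


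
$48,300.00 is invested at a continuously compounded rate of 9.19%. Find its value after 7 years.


Formula: FV = P * e^(r*t)
Exponent: r*t = 0.0919 * 7 = 0.6433
e^(0.6433) = 1.90275
FV = $48,300.00 * 1.90275 = $91,902.81

$91,902.81


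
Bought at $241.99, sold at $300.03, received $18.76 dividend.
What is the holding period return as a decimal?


Formula: HPR = (P1 - P0 + D) / P0
Gain: $300.03 - $241.99 + $18.76 = $76.80
HPR = $76.80 / $241.99 = 0.3174

0.3174


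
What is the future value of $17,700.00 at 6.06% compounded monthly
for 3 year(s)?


Formula: FV = P * (1 + r/m)^(m*t)
Period rate: r/m = 0.0606 / 12 = 0.00505
Total periods: m*t = 12 * 3 = 36
Growth factor: (1 + 0.00505)^36 = 1.198826
FV = $17,700.00 * 1.198826 = $21,219.21

$21,219.21


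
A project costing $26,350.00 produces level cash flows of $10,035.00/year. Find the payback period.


Formula: Payback = investment / annual cash flow
Substituting: Payback = $26,350.00 / $10,035.00
Payback = 2.6258 years

2.6258 years


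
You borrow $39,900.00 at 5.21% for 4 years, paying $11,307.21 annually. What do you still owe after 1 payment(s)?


Formula: Balance = PV*(1+r)^k - PMT*((1+r)^k - 1)/r
Growth: (1 + 0.0521)^1 = 1.0521
Accumulated factor: ((1+r)^k - 1)/r = 1.0
Balance = $39,900.00 * 1.0521 - $11,307.21 * 1.0
Balance = $30,671.58

$30,671.58


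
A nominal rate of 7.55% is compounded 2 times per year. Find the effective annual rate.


Formula: EAR = (1 + r/m)^m - 1
Period rate: r/m = 0.0755 / 2 = 0.03775
Compounding: (1 + 0.03775)^2 = 1.076925
EAR = 1.076925 - 1 = 0.076925

0.076925


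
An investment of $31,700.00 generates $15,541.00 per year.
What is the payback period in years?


Formula: Payback = investment / annual cash flow
Substituting: Payback = $31,700.00 / $15,541.00
Payback = 2.0398 years

2.0398 years


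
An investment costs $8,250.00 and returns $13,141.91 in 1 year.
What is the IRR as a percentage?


Formula: IRR = C1/C0 - 1
Substituting: IRR = $13,141.91 / $8,250.00 - 1
Ratio: 1.592959 - 1 = 0.592959
IRR = 59.2959%

59.2959%


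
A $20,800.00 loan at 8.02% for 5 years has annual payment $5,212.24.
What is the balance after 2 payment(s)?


Formula: Balance = PV*(1+r)^k - PMT*((1+r)^k - 1)/r
Growth: (1 + 0.0802)^2 = 1.166832
Accumulated factor: ((1+r)^k - 1)/r = 2.0802
Balance = $20,800.00 * 1.166832 - $5,212.24 * 2.0802
Balance = $13,427.60

$13,427.60


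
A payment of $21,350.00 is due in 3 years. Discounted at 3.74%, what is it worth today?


Formula: PV = FV / (1 + r)^n
Substituting: PV = $21,350.00 / (1 + 0.0374)^3
Discount factor: (1.0374)^3 = 1.116449
PV = $21,350.00 / 1.116449 = $19,123.14

$19,123.14


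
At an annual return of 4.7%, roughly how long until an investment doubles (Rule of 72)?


Formula: Years ≈ 72 / r
Substituting: Years ≈ 72 / 4.7
Years ≈ 15.3

15.3 years


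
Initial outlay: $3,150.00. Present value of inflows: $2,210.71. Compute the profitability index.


Formula: PI = PV(cash flows) / initial investment
Substituting: PI = $2,210.71 / $3,150.00
PI = 0.7018

0.7018


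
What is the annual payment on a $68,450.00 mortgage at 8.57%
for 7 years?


Formula: PMT = PV * r / (1 - (1+r)^(-n))
Denominator: 1 - (1 + 0.0857)^(-7) = 0.437618
Numerator: $68,450.00 * 0.0857 = 5866.165
PMT = 5866.165 / 0.437618 = $13,404.75

$13,404.75


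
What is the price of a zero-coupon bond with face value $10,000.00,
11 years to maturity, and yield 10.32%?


Formula: Price = FV / (1 + r)^n
Substituting: Price = $10,000.00 / (1 + 0.1032)^11
Discount factor: (1.1032)^11 = 2.945756
Price = $10,000.00 / 2.945756 = $3,394.71

$3,394.71


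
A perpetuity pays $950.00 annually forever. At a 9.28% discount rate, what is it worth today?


Formula: PV = C / r
Substituting: PV = $950.00 / 0.0928
PV = $10,237.07

$10,237.07


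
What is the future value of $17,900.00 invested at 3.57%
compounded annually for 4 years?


Formula: FV = P * (1 + r)^n
Substituting: FV = $17,900.00 * (1 + 0.0357)^4
Growth factor: (1.0357)^4 = 1.150631
FV = $17,900.00 * 1.150631 = $20,596.29

$20,596.29


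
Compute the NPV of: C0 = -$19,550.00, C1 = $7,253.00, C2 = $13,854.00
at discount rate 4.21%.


Formula: NPV = C0 + C1/(1+r) + C2/(1+r)^2
Discount C1: $7,253.00 / (1 + 0.0421) = $6,959.98
Discount C2: $13,854.00 / (1 + 0.0421)^2 = $12,757.23
NPV = -$19,550.00 + $6,959.98 + $12,757.23 = $167.21

$167.21


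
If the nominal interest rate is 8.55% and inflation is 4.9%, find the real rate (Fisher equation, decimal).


Formula: (1 + r_real) = (1 + r_nom) / (1 + inflation)
Substituting: (1 + r_real) = 1.0855 / 1.049
(1 + r_real) = 1.034795
r_real = 1.034795 - 1 = 0.034795

0.034795


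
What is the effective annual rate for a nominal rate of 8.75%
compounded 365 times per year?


Formula: EAR = (1 + r/m)^m - 1
Period rate: r/m = 0.0875 / 365 = 0.00024
Compounding: (1 + 0.00024)^365 = 1.091431
EAR = 1.091431 - 1 = 0.091431

0.091431


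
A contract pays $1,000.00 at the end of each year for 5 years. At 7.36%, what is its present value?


Formula: PV = PMT * (1 - (1+r)^(-n)) / r
Discount factor: (1 + 0.0736)^(-5) = 0.701112
Bracket: 1 - 0.701112 = 0.298888
PV = $1,000.00 * 0.298888 / 0.0736 = $4,060.98

$4,060.98


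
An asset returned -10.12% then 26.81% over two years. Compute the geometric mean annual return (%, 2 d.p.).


Formula: Geometric mean = ((1+r1)*(1+r2))^(1/2) - 1
Product: (1 + -0.1012) * (1 + 0.2681) = 0.8988 * 1.2681 = 1.139768
Square root: 1.139768^0.5 = 1.067599
Geometric mean = 1.067599 - 1 = 0.067599
As percentage: 6.76%

6.76%


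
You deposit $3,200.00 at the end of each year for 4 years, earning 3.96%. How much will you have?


Formula: FV = PMT * ((1+r)^n - 1) / r
Growth factor: (1 + 0.0396)^4 = 1.16806
Numerator: 1.16806 - 1 = 0.16806
FV = $3,200.00 * 0.16806 / 0.0396 = $13,580.59

$13,580.59


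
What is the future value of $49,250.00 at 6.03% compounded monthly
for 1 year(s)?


Formula: FV = P * (1 + r/m)^(m*t)
Period rate: r/m = 0.0603 / 12 = 0.005025
Total periods: m*t = 12 * 1 = 12
Growth factor: (1 + 0.005025)^12 = 1.061995
FV = $49,250.00 * 1.061995 = $52,303.24

$52,303.24


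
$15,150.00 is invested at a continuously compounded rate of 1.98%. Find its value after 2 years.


Formula: FV = P * e^(r*t)
Exponent: r*t = 0.0198 * 2 = 0.0396
e^(0.0396) = 1.040395
FV = $15,150.00 * 1.040395 = $15,761.98

$15,761.98


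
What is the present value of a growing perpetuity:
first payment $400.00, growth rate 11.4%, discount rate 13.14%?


Formula: PV = C / (r - g)
Spread: r - g = 0.1314 - 0.114 = 0.0174
Substituting: PV = $400.00 / 0.0174
PV = $22,988.51

$22,988.51


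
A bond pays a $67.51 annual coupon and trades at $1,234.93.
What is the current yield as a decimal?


Formula: Current yield = annual coupon / price
Substituting: CY = $67.51 / $1,234.93
CY = 0.054667

0.054667


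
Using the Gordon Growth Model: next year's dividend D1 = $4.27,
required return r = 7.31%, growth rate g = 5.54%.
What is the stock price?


Formula: P = D1 / (r - g)
Spread: r - g = 0.0731 - 0.0554 = 0.0177
Substituting: P = $4.27 / 0.0177
P = $241.24

$241.24


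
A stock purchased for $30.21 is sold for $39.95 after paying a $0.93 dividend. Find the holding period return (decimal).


Formula: HPR = (P1 - P0 + D) / P0
Gain: $39.95 - $30.21 + $0.93 = $10.67
HPR = $10.67 / $30.21 = 0.3532

0.3532


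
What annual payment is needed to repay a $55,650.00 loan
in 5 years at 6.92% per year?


Formula: PMT = PV * r / (1 - (1+r)^(-n))
Denominator: 1 - (1 + 0.0692)^(-5) = 0.284342
Numerator: $55,650.00 * 0.0692 = 3850.98
PMT = 3850.98 / 0.284342 = $13,543.46

$13,543.46


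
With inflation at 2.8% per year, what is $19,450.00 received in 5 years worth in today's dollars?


Formula: Real value = nominal / (1 + inflation)^years
Price level: (1 + 0.028)^5 = 1.148063
Real value = $19,450.00 / 1.148063 = $16,941.58

$16,941.58


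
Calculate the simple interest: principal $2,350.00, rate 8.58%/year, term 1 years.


Formula: I = P * r * t
Substituting: I = $2,350.00 * 0.0858 * 1
Step: I = $2,350.00 * 0.0858
I = $201.63

$201.63


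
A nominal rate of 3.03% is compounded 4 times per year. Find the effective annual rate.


Formula: EAR = (1 + r/m)^m - 1
Period rate: r/m = 0.0303 / 4 = 0.007575
Compounding: (1 + 0.007575)^4 = 1.030646
EAR = 1.030646 - 1 = 0.030646

0.030646


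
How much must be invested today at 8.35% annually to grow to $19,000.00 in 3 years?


Formula: PV = FV / (1 + r)^n
Substituting: PV = $19,000.00 / (1 + 0.0835)^3
Discount factor: (1.0835)^3 = 1.271999
PV = $19,000.00 / 1.271999 = $14,937.12

$14,937.12


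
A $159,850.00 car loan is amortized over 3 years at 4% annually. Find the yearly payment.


Formula: PMT = PV * r / (1 - (1+r)^(-n))
Denominator: 1 - (1 + 0.04)^(-3) = 0.111004
Numerator: $159,850.00 * 0.04 = 6394.0
PMT = 6394.0 / 0.111004 = $57,601.71

$57,601.71


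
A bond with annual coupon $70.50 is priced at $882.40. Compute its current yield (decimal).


Formula: Current yield = annual coupon / price
Substituting: CY = $70.50 / $882.40
CY = 0.079896

0.079896


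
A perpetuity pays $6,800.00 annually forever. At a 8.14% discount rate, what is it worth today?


Formula: PV = C / r
Substituting: PV = $6,800.00 / 0.0814
PV = $83,538.08

$83,538.08


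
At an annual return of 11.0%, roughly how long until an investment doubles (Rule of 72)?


Formula: Years ≈ 72 / r
Substituting: Years ≈ 72 / 11.0
Years ≈ 6.5

6.5 years


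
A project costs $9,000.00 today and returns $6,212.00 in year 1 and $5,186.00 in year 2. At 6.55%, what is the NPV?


Formula: NPV = C0 + C1/(1+r) + C2/(1+r)^2
Discount C1: $6,212.00 / (1 + 0.0655) = $5,830.13
Discount C2: $5,186.00 / (1 + 0.0655)^2 = $4,567.99
NPV = -$9,000.00 + $5,830.13 + $4,567.99 = $1,398.12

$1,398.12


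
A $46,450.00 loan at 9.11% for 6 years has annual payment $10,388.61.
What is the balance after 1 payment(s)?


Formula: Balance = PV*(1+r)^k - PMT*((1+r)^k - 1)/r
Growth: (1 + 0.0911)^1 = 1.0911
Accumulated factor: ((1+r)^k - 1)/r = 1.0
Balance = $46,450.00 * 1.0911 - $10,388.61 * 1.0
Balance = $40,292.99

$40,292.99


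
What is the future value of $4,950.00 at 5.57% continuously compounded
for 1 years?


Formula: FV = P * e^(r*t)
Exponent: r*t = 0.0557 * 1 = 0.0557
e^(0.0557) = 1.05728
FV = $4,950.00 * 1.05728 = $5,233.54

$5,233.54


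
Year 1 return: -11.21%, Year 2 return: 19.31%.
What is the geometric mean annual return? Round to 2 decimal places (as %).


Formula: Geometric mean = ((1+r1)*(1+r2))^(1/2) - 1
Product: (1 + -0.1121) * (1 + 0.1931) = 0.8879 * 1.1931 = 1.059353
Square root: 1.059353^0.5 = 1.029249
Geometric mean = 1.029249 - 1 = 0.029249
As percentage: 2.92%

2.92%
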